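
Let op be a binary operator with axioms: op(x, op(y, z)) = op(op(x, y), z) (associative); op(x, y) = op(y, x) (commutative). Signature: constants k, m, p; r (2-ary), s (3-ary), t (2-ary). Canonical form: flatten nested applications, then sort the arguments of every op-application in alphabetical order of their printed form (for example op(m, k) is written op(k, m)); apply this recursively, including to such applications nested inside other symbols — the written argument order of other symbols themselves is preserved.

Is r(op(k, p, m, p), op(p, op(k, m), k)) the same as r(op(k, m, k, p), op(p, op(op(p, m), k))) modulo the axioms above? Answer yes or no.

Answer: no — r(op(k, m, p, p), op(k, k, m, p)) vs r(op(k, k, m, p), op(k, m, p, p))

Derivation:
Left:  r(op(k, p, m, p), op(p, op(k, m), k))
  Descend into:  op(p, op(k, m), k)
  Merge nested applications:  op(p, k, m, k)
  Sort:  op(k, k, m, p)
  Reassemble:  r(op(k, m, p, p), op(k, k, m, p))
Right:  r(op(k, m, k, p), op(p, op(op(p, m), k)))
  Focus inside:  op(p, op(op(p, m), k))
  Un-nest:  op(p, p, m, k)
  Order the arguments:  op(k, m, p, p)
  Rebuild:  r(op(k, k, m, p), op(k, m, p, p))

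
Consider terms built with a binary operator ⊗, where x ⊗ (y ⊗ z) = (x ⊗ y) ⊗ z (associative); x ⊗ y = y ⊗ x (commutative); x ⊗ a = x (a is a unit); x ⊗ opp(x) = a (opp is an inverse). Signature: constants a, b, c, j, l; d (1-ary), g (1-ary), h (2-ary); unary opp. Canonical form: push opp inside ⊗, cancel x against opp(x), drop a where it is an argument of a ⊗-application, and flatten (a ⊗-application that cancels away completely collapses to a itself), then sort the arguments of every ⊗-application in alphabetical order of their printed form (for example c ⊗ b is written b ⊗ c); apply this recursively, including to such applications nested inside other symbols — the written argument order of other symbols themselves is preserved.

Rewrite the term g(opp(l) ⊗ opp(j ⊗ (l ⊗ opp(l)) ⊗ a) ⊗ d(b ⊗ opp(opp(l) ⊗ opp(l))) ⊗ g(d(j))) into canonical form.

Work inside:  opp(l) ⊗ opp(j ⊗ (l ⊗ opp(l)) ⊗ a) ⊗ d(b ⊗ opp(opp(l) ⊗ opp(l))) ⊗ g(d(j))
Push opp inside:  distribute opp over ⊗ and collapse double opp
Collect terms:  opp(l) ⊗ opp(j) ⊗ d(b ⊗ l ⊗ l) ⊗ g(d(j))
Order the arguments:  d(b ⊗ l ⊗ l) ⊗ g(d(j)) ⊗ opp(j) ⊗ opp(l)
Put back:  g(d(b ⊗ l ⊗ l) ⊗ g(d(j)) ⊗ opp(j) ⊗ opp(l))

Answer: g(d(b ⊗ l ⊗ l) ⊗ g(d(j)) ⊗ opp(j) ⊗ opp(l))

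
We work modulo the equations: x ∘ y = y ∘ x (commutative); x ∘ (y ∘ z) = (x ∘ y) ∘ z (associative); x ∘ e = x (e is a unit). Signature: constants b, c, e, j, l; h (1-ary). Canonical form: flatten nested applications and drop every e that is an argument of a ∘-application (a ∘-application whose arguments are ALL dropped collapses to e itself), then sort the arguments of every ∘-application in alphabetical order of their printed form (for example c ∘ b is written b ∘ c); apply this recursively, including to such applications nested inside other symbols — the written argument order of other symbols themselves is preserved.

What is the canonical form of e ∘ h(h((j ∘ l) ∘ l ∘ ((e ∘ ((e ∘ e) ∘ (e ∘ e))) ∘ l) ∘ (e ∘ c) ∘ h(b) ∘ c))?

Canonicalize subterm:  h(h((j ∘ l) ∘ l ∘ ((e ∘ ((e ∘ e) ∘ (e ∘ e))) ∘ l) ∘ (e ∘ c) ∘ h(b) ∘ c))  →  h(h(c ∘ c ∘ h(b) ∘ j ∘ l ∘ l ∘ l))
Drop the unit:  drop e
Sort arguments:  h(h(c ∘ c ∘ h(b) ∘ j ∘ l ∘ l ∘ l))

Answer: h(h(c ∘ c ∘ h(b) ∘ j ∘ l ∘ l ∘ l))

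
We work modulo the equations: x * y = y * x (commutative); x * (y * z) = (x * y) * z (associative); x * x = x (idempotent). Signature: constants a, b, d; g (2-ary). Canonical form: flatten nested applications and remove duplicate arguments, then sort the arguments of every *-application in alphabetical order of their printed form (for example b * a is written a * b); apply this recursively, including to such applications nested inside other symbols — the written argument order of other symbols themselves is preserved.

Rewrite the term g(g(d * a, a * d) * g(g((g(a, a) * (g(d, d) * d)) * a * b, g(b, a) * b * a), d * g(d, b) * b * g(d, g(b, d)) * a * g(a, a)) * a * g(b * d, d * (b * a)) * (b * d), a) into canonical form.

Work inside:  g(d * a, a * d) * g(g((g(a, a) * (g(d, d) * d)) * a * b, g(b, a) * b * a), d * g(d, b) * b * g(d, g(b, d)) * a * g(a, a)) * a * g(b * d, d * (b * a)) * (b * d)
Un-nest:  g(d * a, a * d) * g(g((g(a, a) * (g(d, d) * d)) * a * b, g(b, a) * b * a), d * g(d, b) * b * g(d, g(b, d)) * a * g(a, a)) * a * g(b * d, d * (b * a)) * b * d
Inside:  g(d * a, a * d)  →  g(a * d, a * d)
Simplify inside:  g(g((g(a, a) * (g(d, d) * d)) * a * b, g(b, a) * b * a), d * g(d, b) * b * g(d, g(b, d)) * a * g(a, a))  →  g(g(a * b * d * g(a, a) * g(d, d), a * b * g(b, a)), a * b * d * g(a, a) * g(d, b) * g(d, g(b, d)))
Canonicalize subterm:  g(b * d, d * (b * a))  →  g(b * d, a * b * d)
Order the arguments:  a * b * d * g(a * d, a * d) * g(b * d, a * b * d) * g(g(a * b * d * g(a, a) * g(d, d), a * b * g(b, a)), a * b * d * g(a, a) * g(d, b) * g(d, g(b, d)))
Rebuild:  g(a * b * d * g(a * d, a * d) * g(b * d, a * b * d) * g(g(a * b * d * g(a, a) * g(d, d), a * b * g(b, a)), a * b * d * g(a, a) * g(d, b) * g(d, g(b, d))), a)

Answer: g(a * b * d * g(a * d, a * d) * g(b * d, a * b * d) * g(g(a * b * d * g(a, a) * g(d, d), a * b * g(b, a)), a * b * d * g(a, a) * g(d, b) * g(d, g(b, d))), a)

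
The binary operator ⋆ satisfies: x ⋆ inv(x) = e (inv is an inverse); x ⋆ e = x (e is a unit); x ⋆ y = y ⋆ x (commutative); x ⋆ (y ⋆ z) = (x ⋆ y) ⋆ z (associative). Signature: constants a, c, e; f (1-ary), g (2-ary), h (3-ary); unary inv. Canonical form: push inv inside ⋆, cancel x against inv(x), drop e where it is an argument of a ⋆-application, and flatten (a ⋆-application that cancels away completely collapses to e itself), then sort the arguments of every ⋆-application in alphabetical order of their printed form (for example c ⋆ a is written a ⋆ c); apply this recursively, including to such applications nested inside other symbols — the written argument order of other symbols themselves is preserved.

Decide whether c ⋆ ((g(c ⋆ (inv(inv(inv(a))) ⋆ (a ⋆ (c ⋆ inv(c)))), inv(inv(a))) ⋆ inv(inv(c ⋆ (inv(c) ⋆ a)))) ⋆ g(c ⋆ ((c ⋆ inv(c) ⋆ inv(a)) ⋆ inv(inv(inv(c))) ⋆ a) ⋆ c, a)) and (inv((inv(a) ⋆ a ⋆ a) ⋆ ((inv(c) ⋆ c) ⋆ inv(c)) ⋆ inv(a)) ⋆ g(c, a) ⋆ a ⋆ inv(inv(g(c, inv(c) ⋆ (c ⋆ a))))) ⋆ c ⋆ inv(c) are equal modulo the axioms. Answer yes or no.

Answer: yes — both canonical forms are a ⋆ c ⋆ g(c, a) ⋆ g(c, a)

Derivation:
Left:  c ⋆ ((g(c ⋆ (inv(inv(inv(a))) ⋆ (a ⋆ (c ⋆ inv(c)))), inv(inv(a))) ⋆ inv(inv(c ⋆ (inv(c) ⋆ a)))) ⋆ g(c ⋆ ((c ⋆ inv(c) ⋆ inv(a)) ⋆ inv(inv(inv(c))) ⋆ a) ⋆ c, a))
  Push inv inside:  distribute inv over ⋆ and collapse double inv
  Collect:  c ⋆ g(c, a) ⋆ g(c, a) ⋆ a
  Sort:  a ⋆ c ⋆ g(c, a) ⋆ g(c, a)
Right:  (inv((inv(a) ⋆ a ⋆ a) ⋆ ((inv(c) ⋆ c) ⋆ inv(c)) ⋆ inv(a)) ⋆ g(c, a) ⋆ a ⋆ inv(inv(g(c, inv(c) ⋆ (c ⋆ a))))) ⋆ c ⋆ inv(c)
  Push inv inside:  distribute inv over ⋆ and collapse double inv
  Collect:  a ⋆ c ⋆ g(c, a) ⋆ g(c, a)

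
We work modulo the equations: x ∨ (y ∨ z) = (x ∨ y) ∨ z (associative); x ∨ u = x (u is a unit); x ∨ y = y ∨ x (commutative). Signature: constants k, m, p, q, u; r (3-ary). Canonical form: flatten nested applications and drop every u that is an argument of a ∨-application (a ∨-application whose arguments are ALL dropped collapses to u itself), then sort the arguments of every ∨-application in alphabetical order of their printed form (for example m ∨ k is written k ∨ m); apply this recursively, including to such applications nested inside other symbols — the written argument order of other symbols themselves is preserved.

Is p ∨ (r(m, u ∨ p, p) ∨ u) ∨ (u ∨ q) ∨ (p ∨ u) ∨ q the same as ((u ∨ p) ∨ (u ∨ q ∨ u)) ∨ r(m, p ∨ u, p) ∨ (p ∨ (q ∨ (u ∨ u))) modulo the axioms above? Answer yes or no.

Answer: yes — both canonical forms are p ∨ p ∨ q ∨ q ∨ r(m, p, p)

Derivation:
Left:  p ∨ (r(m, u ∨ p, p) ∨ u) ∨ (u ∨ q) ∨ (p ∨ u) ∨ q
  Merge nested applications:  p ∨ r(m, u ∨ p, p) ∨ u ∨ u ∨ q ∨ p ∨ u ∨ q
  Simplify inside:  r(m, u ∨ p, p)  →  r(m, p, p)
  Drop the unit:  drop u (×3)
  Sort:  p ∨ p ∨ q ∨ q ∨ r(m, p, p)
Right:  ((u ∨ p) ∨ (u ∨ q ∨ u)) ∨ r(m, p ∨ u, p) ∨ (p ∨ (q ∨ (u ∨ u)))
  Un-nest:  u ∨ p ∨ u ∨ q ∨ u ∨ r(m, p ∨ u, p) ∨ p ∨ q ∨ u ∨ u
  Canonicalize subterm:  r(m, p ∨ u, p)  →  r(m, p, p)
  Unit:  drop u (×5)
  Order the arguments:  p ∨ p ∨ q ∨ q ∨ r(m, p, p)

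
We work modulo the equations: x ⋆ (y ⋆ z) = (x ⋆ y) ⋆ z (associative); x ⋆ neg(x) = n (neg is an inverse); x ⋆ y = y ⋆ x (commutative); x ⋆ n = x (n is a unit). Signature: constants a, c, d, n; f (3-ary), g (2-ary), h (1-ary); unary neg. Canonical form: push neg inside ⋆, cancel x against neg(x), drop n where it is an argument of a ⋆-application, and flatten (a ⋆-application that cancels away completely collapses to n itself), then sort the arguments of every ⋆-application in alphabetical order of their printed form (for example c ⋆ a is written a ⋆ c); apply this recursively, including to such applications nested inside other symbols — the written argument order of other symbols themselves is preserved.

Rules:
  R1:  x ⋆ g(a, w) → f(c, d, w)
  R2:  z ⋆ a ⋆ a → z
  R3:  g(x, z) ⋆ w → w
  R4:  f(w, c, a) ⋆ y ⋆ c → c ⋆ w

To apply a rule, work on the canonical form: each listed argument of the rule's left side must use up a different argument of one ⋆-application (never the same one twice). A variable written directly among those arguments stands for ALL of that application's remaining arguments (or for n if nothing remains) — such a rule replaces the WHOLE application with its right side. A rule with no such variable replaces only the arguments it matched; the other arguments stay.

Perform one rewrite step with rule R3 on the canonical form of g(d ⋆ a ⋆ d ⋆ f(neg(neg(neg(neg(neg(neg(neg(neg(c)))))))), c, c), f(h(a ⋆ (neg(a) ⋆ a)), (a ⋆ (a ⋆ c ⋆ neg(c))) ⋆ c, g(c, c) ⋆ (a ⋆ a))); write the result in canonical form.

Answer: g(a ⋆ d ⋆ d ⋆ f(c, c, c), f(h(a), a ⋆ a ⋆ c, a ⋆ a))

Derivation:
Canonical form:  g(a ⋆ d ⋆ d ⋆ f(c, c, c), f(h(a), a ⋆ a ⋆ c, a ⋆ a ⋆ g(c, c)))
Apply R3:  consuming g(c, c);  w := a ⋆ a, x := c, z := c
Every leftover argument binds to the variable; the entire application is replaced.
New term:  g(a ⋆ d ⋆ d ⋆ f(c, c, c), f(h(a), a ⋆ a ⋆ c, a ⋆ a))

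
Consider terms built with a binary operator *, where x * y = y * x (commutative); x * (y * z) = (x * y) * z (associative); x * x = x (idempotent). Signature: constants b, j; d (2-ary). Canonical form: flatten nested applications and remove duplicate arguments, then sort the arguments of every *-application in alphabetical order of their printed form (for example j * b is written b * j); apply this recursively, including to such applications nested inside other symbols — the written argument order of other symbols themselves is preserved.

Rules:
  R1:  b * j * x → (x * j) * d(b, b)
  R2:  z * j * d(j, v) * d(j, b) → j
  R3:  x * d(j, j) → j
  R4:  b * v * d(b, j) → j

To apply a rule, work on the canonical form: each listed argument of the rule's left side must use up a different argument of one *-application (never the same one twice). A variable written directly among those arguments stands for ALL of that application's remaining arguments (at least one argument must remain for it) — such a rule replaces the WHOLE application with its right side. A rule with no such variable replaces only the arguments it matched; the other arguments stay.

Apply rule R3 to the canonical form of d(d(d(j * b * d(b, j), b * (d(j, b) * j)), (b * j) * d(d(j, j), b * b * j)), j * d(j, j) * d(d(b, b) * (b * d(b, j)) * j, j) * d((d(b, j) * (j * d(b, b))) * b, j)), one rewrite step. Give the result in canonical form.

Canonical form:  d(d(d(b * d(b, j) * j, b * d(j, b) * j), b * d(d(j, j), b * j) * j), d(b * d(b, b) * d(b, j) * j, j) * d(j, j) * j)
Match R3:  consume d(j, j);  x := d(b * d(b, b) * d(b, j) * j, j) * j
The variable takes the whole remainder — replace the entire application.
New term:  d(d(d(b * d(b, j) * j, b * d(j, b) * j), b * d(d(j, j), b * j) * j), j)

Answer: d(d(d(b * d(b, j) * j, b * d(j, b) * j), b * d(d(j, j), b * j) * j), j)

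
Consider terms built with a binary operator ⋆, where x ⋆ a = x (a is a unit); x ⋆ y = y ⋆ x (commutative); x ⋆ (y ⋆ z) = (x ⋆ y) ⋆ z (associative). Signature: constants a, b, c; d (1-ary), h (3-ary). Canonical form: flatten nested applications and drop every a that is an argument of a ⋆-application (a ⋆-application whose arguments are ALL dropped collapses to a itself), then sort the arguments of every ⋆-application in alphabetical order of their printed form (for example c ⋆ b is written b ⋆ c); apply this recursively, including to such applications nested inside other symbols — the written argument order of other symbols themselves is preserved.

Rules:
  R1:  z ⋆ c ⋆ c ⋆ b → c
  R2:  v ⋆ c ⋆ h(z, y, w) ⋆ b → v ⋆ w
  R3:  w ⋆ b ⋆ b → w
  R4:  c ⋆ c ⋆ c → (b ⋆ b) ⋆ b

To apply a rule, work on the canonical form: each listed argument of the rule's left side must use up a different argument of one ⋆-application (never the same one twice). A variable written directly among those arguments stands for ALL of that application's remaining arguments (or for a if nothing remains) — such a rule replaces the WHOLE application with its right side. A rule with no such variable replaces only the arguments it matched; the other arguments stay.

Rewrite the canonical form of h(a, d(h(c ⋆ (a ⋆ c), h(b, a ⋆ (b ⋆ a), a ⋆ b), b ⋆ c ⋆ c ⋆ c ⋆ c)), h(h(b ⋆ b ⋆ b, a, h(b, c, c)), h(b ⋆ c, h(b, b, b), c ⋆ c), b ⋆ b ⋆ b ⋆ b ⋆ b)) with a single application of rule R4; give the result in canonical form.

Canonical form:  h(a, d(h(c ⋆ c, h(b, b, b), b ⋆ c ⋆ c ⋆ c ⋆ c)), h(h(b ⋆ b ⋆ b, a, h(b, c, c)), h(b ⋆ c, h(b, b, b), c ⋆ c), b ⋆ b ⋆ b ⋆ b ⋆ b))
Match R4:  consume c, c, c
New term:  h(a, d(h(c ⋆ c, h(b, b, b), b ⋆ b ⋆ b ⋆ b ⋆ c)), h(h(b ⋆ b ⋆ b, a, h(b, c, c)), h(b ⋆ c, h(b, b, b), c ⋆ c), b ⋆ b ⋆ b ⋆ b ⋆ b))

Answer: h(a, d(h(c ⋆ c, h(b, b, b), b ⋆ b ⋆ b ⋆ b ⋆ c)), h(h(b ⋆ b ⋆ b, a, h(b, c, c)), h(b ⋆ c, h(b, b, b), c ⋆ c), b ⋆ b ⋆ b ⋆ b ⋆ b))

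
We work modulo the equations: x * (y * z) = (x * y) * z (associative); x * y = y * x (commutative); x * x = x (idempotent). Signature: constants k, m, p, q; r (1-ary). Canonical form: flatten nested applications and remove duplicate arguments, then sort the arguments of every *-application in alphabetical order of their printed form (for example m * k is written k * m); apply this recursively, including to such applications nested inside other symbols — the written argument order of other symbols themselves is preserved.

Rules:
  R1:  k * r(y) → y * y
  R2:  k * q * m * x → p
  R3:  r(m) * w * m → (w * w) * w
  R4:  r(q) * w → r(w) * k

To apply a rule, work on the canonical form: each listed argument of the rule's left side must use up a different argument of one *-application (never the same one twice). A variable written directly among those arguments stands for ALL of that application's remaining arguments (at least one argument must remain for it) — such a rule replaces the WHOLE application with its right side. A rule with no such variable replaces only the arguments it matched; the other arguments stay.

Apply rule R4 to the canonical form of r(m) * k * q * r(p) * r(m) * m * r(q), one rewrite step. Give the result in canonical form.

Canonical form:  k * m * q * r(m) * r(p) * r(q)
R4 matches:  uses r(q);  w := k * m * q * r(m) * r(p)
The extension variable absorbs all remaining arguments, so the whole application is rewritten.
Giving:  k * r(k * m * q * r(m) * r(p))

Answer: k * r(k * m * q * r(m) * r(p))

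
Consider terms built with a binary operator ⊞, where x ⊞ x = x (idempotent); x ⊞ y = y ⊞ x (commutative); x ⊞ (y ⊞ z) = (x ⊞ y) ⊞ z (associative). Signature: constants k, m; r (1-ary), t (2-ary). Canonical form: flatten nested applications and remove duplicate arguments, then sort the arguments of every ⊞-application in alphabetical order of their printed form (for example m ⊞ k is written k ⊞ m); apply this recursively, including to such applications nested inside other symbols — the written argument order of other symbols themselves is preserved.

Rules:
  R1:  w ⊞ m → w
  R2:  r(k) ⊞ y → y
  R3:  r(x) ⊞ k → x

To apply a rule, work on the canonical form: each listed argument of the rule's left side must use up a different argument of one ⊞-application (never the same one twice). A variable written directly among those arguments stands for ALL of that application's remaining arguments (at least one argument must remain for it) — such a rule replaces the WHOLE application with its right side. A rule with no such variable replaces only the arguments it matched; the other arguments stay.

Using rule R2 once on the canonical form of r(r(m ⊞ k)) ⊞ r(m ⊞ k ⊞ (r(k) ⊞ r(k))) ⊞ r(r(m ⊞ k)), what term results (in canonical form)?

Canonical form:  r(k ⊞ m ⊞ r(k)) ⊞ r(r(k ⊞ m))
R2 matches:  uses r(k);  y := k ⊞ m
The extension variable absorbs all remaining arguments, so the whole application is rewritten.
New term:  r(k ⊞ m) ⊞ r(r(k ⊞ m))

Answer: r(k ⊞ m) ⊞ r(r(k ⊞ m))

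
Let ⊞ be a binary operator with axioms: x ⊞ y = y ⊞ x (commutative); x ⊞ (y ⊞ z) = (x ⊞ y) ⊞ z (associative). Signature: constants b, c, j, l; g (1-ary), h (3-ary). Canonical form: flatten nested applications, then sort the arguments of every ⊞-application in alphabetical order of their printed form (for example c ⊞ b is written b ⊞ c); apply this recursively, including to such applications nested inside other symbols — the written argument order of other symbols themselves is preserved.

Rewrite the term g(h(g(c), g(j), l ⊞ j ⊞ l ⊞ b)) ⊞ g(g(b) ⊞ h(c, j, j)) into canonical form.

Answer: g(g(b) ⊞ h(c, j, j)) ⊞ g(h(g(c), g(j), b ⊞ j ⊞ l ⊞ l))

Derivation:
Inside:  g(h(g(c), g(j), l ⊞ j ⊞ l ⊞ b))  →  g(h(g(c), g(j), b ⊞ j ⊞ l ⊞ l))
Sort:  g(g(b) ⊞ h(c, j, j)) ⊞ g(h(g(c), g(j), b ⊞ j ⊞ l ⊞ l))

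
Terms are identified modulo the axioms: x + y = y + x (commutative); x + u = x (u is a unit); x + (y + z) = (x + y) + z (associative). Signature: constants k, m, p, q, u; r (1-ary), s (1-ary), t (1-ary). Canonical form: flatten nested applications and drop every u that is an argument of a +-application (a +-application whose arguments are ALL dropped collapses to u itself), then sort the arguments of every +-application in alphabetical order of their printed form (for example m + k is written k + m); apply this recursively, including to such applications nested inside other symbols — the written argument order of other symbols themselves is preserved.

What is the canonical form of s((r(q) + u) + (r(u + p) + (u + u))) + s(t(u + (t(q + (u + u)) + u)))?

Inside:  s((r(q) + u) + (r(u + p) + (u + u)))  →  s(r(p) + r(q))
Canonicalize subterm:  s(t(u + (t(q + (u + u)) + u)))  →  s(t(t(q)))
Sort:  s(r(p) + r(q)) + s(t(t(q)))

Answer: s(r(p) + r(q)) + s(t(t(q)))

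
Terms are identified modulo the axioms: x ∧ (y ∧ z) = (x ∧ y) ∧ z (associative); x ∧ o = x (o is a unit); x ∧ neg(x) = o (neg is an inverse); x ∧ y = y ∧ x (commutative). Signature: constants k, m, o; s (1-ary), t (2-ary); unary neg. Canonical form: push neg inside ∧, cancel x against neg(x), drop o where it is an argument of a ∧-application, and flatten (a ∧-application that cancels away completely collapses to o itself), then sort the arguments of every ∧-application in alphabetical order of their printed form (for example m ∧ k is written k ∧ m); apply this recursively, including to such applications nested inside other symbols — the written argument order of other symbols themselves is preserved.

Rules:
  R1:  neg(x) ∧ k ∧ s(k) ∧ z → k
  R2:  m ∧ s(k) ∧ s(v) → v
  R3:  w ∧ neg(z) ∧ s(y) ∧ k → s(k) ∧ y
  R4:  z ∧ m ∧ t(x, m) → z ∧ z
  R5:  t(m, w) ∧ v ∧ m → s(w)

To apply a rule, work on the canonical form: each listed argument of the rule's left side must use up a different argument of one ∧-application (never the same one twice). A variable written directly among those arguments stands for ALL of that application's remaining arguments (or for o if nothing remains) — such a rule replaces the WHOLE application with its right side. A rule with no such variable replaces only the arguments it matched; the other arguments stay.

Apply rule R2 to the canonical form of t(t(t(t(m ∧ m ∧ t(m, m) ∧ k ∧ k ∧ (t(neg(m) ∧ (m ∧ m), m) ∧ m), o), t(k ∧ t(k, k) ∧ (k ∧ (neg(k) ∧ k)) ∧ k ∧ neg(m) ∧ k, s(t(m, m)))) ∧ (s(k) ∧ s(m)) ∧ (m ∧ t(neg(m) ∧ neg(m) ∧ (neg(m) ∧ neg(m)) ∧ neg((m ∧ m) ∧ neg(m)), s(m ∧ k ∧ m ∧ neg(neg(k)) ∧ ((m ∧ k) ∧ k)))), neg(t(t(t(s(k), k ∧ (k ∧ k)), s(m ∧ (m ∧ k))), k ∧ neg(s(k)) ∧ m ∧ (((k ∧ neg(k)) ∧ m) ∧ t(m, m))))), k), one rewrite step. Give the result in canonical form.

Answer: t(t(m ∧ t(neg(m) ∧ neg(m) ∧ neg(m) ∧ neg(m) ∧ neg(m), s(k ∧ k ∧ k ∧ k ∧ m ∧ m ∧ m)) ∧ t(t(k ∧ k ∧ m ∧ m ∧ m ∧ t(m, m) ∧ t(m, m), o), t(k ∧ k ∧ k ∧ k ∧ neg(m) ∧ t(k, k), s(t(m, m)))), neg(t(t(t(s(k), k ∧ k ∧ k), s(k ∧ m ∧ m)), k ∧ m ∧ m ∧ neg(s(k)) ∧ t(m, m)))), k)

Derivation:
Canonical form:  t(t(m ∧ s(k) ∧ s(m) ∧ t(neg(m) ∧ neg(m) ∧ neg(m) ∧ neg(m) ∧ neg(m), s(k ∧ k ∧ k ∧ k ∧ m ∧ m ∧ m)) ∧ t(t(k ∧ k ∧ m ∧ m ∧ m ∧ t(m, m) ∧ t(m, m), o), t(k ∧ k ∧ k ∧ k ∧ neg(m) ∧ t(k, k), s(t(m, m)))), neg(t(t(t(s(k), k ∧ k ∧ k), s(k ∧ m ∧ m)), k ∧ m ∧ m ∧ neg(s(k)) ∧ t(m, m)))), k)
Apply R2:  consuming m, s(k), s(m);  v := m
Result:  t(t(m ∧ t(neg(m) ∧ neg(m) ∧ neg(m) ∧ neg(m) ∧ neg(m), s(k ∧ k ∧ k ∧ k ∧ m ∧ m ∧ m)) ∧ t(t(k ∧ k ∧ m ∧ m ∧ m ∧ t(m, m) ∧ t(m, m), o), t(k ∧ k ∧ k ∧ k ∧ neg(m) ∧ t(k, k), s(t(m, m)))), neg(t(t(t(s(k), k ∧ k ∧ k), s(k ∧ m ∧ m)), k ∧ m ∧ m ∧ neg(s(k)) ∧ t(m, m)))), k)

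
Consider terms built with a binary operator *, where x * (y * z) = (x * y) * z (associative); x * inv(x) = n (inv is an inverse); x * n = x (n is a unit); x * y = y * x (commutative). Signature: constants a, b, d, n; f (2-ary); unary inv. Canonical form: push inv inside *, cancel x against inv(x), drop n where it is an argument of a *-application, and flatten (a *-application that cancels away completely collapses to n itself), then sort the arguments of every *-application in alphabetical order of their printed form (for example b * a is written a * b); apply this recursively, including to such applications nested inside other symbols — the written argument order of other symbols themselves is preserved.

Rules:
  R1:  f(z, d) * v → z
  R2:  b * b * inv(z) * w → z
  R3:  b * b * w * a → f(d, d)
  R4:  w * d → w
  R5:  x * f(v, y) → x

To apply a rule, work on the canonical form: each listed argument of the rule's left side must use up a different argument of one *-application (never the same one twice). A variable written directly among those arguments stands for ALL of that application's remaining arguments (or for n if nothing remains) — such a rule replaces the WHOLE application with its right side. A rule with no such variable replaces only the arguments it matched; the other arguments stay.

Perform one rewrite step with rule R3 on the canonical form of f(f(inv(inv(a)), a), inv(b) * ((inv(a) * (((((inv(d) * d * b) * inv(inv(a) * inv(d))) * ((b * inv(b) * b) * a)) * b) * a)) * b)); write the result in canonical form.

Canonical form:  f(f(a, a), a * a * b * b * b * d)
Match R3:  consume a, b, b;  w := a * b * d
The variable takes the whole remainder — replace the entire application.
New term:  f(f(a, a), f(d, d))

Answer: f(f(a, a), f(d, d))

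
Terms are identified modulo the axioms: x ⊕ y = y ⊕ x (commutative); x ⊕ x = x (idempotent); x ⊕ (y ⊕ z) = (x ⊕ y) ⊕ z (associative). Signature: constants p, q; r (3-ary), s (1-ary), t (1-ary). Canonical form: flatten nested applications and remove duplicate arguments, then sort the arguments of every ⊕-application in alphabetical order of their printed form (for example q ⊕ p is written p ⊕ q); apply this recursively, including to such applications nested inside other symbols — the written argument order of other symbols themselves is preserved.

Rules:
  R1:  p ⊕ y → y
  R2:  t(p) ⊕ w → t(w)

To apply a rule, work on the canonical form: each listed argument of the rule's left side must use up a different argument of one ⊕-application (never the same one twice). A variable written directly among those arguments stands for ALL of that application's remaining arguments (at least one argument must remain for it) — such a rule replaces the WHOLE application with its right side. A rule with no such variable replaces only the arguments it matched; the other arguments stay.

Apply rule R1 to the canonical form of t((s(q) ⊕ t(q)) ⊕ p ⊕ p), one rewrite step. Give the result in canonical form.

Canonical form:  t(p ⊕ s(q) ⊕ t(q))
Apply R1:  consuming p;  y := s(q) ⊕ t(q)
The extension variable absorbs all remaining arguments, so the whole application is rewritten.
New term:  t(s(q) ⊕ t(q))

Answer: t(s(q) ⊕ t(q))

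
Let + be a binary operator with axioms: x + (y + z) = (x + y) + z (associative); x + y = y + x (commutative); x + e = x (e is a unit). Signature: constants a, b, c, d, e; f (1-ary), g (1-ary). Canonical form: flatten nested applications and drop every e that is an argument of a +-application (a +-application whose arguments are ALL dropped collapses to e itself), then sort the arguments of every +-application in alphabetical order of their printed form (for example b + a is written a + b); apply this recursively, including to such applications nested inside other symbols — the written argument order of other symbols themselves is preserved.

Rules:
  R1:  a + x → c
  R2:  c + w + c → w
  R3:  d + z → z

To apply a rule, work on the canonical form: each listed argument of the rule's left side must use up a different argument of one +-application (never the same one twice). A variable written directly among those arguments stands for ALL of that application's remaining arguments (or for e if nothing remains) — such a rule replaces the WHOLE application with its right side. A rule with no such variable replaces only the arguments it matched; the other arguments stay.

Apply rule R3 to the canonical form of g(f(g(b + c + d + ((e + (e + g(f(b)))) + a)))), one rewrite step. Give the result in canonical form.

Canonical form:  g(f(g(a + b + c + d + g(f(b)))))
Apply R3:  consuming d;  z := a + b + c + g(f(b))
The extension variable absorbs all remaining arguments, so the whole application is rewritten.
Result:  g(f(g(a + b + c + g(f(b)))))

Answer: g(f(g(a + b + c + g(f(b)))))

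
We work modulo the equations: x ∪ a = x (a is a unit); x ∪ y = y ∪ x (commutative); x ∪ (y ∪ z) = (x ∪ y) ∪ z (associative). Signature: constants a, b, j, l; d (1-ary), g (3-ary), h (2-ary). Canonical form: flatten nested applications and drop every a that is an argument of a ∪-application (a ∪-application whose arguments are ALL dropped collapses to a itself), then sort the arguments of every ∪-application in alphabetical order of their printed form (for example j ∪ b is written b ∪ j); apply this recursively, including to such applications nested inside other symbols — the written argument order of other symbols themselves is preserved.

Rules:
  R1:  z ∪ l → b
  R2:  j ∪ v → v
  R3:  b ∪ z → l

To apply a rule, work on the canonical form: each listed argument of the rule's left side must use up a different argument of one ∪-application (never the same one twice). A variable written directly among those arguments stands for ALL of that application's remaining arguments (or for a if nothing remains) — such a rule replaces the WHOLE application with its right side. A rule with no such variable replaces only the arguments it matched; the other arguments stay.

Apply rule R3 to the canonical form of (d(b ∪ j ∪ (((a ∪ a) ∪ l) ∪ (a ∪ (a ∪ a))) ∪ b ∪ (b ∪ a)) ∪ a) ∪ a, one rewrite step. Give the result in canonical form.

Answer: d(l)

Derivation:
Canonical form:  d(b ∪ b ∪ b ∪ j ∪ l)
Apply R3:  consuming b;  z := b ∪ b ∪ j ∪ l
Every leftover argument binds to the variable; the entire application is replaced.
Giving:  d(l)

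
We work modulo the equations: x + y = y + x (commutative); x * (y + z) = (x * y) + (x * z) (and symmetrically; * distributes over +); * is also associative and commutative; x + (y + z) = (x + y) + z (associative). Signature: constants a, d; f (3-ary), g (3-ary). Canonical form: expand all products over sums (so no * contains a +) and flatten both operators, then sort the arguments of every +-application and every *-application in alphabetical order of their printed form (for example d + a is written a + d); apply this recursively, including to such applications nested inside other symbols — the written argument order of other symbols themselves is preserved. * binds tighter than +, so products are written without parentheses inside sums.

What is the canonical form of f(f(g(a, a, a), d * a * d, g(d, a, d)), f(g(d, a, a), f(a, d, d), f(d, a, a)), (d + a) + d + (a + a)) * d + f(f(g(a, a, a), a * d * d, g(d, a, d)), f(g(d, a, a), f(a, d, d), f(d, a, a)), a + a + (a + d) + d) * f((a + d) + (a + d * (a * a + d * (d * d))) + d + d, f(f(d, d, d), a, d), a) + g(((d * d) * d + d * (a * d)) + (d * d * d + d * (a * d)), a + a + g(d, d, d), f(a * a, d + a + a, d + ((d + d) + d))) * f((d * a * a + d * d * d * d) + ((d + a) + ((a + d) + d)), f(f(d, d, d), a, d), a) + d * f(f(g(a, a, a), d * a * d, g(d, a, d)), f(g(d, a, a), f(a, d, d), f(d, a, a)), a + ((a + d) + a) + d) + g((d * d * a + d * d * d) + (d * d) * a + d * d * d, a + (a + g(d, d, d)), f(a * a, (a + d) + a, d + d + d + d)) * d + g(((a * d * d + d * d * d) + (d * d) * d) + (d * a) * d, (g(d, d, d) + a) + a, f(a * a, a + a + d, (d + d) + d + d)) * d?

Answer: d * f(f(g(a, a, a), a * d * d, g(d, a, d)), f(g(d, a, a), f(a, d, d), f(d, a, a)), a + a + a + d + d) + d * f(f(g(a, a, a), a * d * d, g(d, a, d)), f(g(d, a, a), f(a, d, d), f(d, a, a)), a + a + a + d + d) + d * g(a * d * d + a * d * d + d * d * d + d * d * d, a + a + g(d, d, d), f(a * a, a + a + d, d + d + d + d)) + d * g(a * d * d + a * d * d + d * d * d + d * d * d, a + a + g(d, d, d), f(a * a, a + a + d, d + d + d + d)) + f(a + a + a * a * d + d + d + d + d * d * d * d, f(f(d, d, d), a, d), a) * f(f(g(a, a, a), a * d * d, g(d, a, d)), f(g(d, a, a), f(a, d, d), f(d, a, a)), a + a + a + d + d) + f(a + a + a * a * d + d + d + d + d * d * d * d, f(f(d, d, d), a, d), a) * g(a * d * d + a * d * d + d * d * d + d * d * d, a + a + g(d, d, d), f(a * a, a + a + d, d + d + d + d))

Derivation:
Expand:  d * f(f(g(a, a, a), a * d * d, g(d, a, d)), f(g(d, a, a), f(a, d, d), f(d, a, a)), a + a + a + d + d) + f(a + a + a * a * d + d + d + d + d * d * d * d, f(f(d, d, d), a, d), a) * f(f(g(a, a, a), a * d * d, g(d, a, d)), f(g(d, a, a), f(a, d, d), f(d, a, a)), a + a + a + d + d) + f(a + a + a * a * d + d + d + d + d * d * d * d, f(f(d, d, d), a, d), a) * g(a * d * d + a * d * d + d * d * d + d * d * d, a + a + g(d, d, d), f(a * a, a + a + d, d + d + d + d)) + d * f(f(g(a, a, a), a * d * d, g(d, a, d)), f(g(d, a, a), f(a, d, d), f(d, a, a)), a + a + a + d + d) + d * g(a * d * d + a * d * d + d * d * d + d * d * d, a + a + g(d, d, d), f(a * a, a + a + d, d + d + d + d)) + d * g(a * d * d + a * d * d + d * d * d + d * d * d, a + a + g(d, d, d), f(a * a, a + a + d, d + d + d + d))
Sort:  d * f(f(g(a, a, a), a * d * d, g(d, a, d)), f(g(d, a, a), f(a, d, d), f(d, a, a)), a + a + a + d + d) + d * f(f(g(a, a, a), a * d * d, g(d, a, d)), f(g(d, a, a), f(a, d, d), f(d, a, a)), a + a + a + d + d) + d * g(a * d * d + a * d * d + d * d * d + d * d * d, a + a + g(d, d, d), f(a * a, a + a + d, d + d + d + d)) + d * g(a * d * d + a * d * d + d * d * d + d * d * d, a + a + g(d, d, d), f(a * a, a + a + d, d + d + d + d)) + f(a + a + a * a * d + d + d + d + d * d * d * d, f(f(d, d, d), a, d), a) * f(f(g(a, a, a), a * d * d, g(d, a, d)), f(g(d, a, a), f(a, d, d), f(d, a, a)), a + a + a + d + d) + f(a + a + a * a * d + d + d + d + d * d * d * d, f(f(d, d, d), a, d), a) * g(a * d * d + a * d * d + d * d * d + d * d * d, a + a + g(d, d, d), f(a * a, a + a + d, d + d + d + d))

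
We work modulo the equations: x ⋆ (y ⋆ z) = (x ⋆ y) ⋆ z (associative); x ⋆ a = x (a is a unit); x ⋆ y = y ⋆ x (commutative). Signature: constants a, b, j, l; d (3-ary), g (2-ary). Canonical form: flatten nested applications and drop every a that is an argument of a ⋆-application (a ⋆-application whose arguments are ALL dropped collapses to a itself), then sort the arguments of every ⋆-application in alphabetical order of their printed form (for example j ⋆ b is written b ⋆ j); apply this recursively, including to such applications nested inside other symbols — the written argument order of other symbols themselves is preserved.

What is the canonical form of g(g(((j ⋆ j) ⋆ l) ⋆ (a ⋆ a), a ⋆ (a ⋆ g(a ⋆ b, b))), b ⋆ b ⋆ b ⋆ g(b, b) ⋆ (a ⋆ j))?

Focus inside:  b ⋆ b ⋆ b ⋆ g(b, b) ⋆ (a ⋆ j)
Merge nested applications:  b ⋆ b ⋆ b ⋆ g(b, b) ⋆ a ⋆ j
Units out:  drop a
Order the arguments:  b ⋆ b ⋆ b ⋆ g(b, b) ⋆ j
Reassemble:  g(g(j ⋆ j ⋆ l, g(b, b)), b ⋆ b ⋆ b ⋆ g(b, b) ⋆ j)

Answer: g(g(j ⋆ j ⋆ l, g(b, b)), b ⋆ b ⋆ b ⋆ g(b, b) ⋆ j)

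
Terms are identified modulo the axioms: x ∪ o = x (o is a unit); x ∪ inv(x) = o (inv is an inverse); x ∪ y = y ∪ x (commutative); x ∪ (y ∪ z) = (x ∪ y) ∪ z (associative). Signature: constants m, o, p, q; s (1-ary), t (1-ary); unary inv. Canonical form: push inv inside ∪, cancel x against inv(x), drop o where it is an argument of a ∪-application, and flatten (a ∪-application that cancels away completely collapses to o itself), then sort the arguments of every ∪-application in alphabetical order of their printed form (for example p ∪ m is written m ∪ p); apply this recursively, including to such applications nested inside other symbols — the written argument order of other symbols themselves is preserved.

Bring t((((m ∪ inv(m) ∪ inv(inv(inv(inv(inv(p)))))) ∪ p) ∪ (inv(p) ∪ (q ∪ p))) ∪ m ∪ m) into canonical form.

Descend into:  (((m ∪ inv(m) ∪ inv(inv(inv(inv(inv(p)))))) ∪ p) ∪ (inv(p) ∪ (q ∪ p))) ∪ m ∪ m
Push inv inside:  distribute inv over ∪ and collapse double inv
Cancel:  p cancels
Collect:  m ∪ m ∪ q
Put back:  t(m ∪ m ∪ q)

Answer: t(m ∪ m ∪ q)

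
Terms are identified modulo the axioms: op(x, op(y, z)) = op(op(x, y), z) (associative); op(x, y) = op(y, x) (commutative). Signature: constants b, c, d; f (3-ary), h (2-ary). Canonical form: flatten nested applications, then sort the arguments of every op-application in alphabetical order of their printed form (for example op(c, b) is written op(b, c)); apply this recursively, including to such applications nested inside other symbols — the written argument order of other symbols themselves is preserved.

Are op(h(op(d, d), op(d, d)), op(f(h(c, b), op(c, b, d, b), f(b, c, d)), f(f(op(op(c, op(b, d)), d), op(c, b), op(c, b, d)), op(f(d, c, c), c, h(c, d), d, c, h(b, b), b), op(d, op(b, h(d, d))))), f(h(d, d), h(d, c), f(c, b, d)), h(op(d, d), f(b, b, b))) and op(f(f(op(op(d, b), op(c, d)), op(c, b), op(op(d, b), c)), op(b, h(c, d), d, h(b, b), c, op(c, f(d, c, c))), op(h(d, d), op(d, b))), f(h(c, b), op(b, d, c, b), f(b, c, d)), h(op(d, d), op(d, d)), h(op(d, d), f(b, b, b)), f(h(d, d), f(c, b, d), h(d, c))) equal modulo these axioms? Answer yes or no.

Answer: no — op(f(f(op(b, c, d, d), op(b, c), op(b, c, d)), op(b, c, c, d, f(d, c, c), h(b, b), h(c, d)), op(b, d, h(d, d))), f(h(c, b), op(b, b, c, d), f(b, c, d)), f(h(d, d), h(d, c), f(c, b, d)), h(op(d, d), f(b, b, b)), h(op(d, d), op(d, d))) vs op(f(f(op(b, c, d, d), op(b, c), op(b, c, d)), op(b, c, c, d, f(d, c, c), h(b, b), h(c, d)), op(b, d, h(d, d))), f(h(c, b), op(b, b, c, d), f(b, c, d)), f(h(d, d), f(c, b, d), h(d, c)), h(op(d, d), f(b, b, b)), h(op(d, d), op(d, d)))

Derivation:
Left:  op(h(op(d, d), op(d, d)), op(f(h(c, b), op(c, b, d, b), f(b, c, d)), f(f(op(op(c, op(b, d)), d), op(c, b), op(c, b, d)), op(f(d, c, c), c, h(c, d), d, c, h(b, b), b), op(d, op(b, h(d, d))))), f(h(d, d), h(d, c), f(c, b, d)), h(op(d, d), f(b, b, b)))
  Merge nested applications:  op(h(op(d, d), op(d, d)), f(h(c, b), op(c, b, d, b), f(b, c, d)), f(f(op(op(c, op(b, d)), d), op(c, b), op(c, b, d)), op(f(d, c, c), c, h(c, d), d, c, h(b, b), b), op(d, op(b, h(d, d)))), f(h(d, d), h(d, c), f(c, b, d)), h(op(d, d), f(b, b, b)))
  Inside:  f(h(c, b), op(c, b, d, b), f(b, c, d))  →  f(h(c, b), op(b, b, c, d), f(b, c, d))
  Canonicalize subterm:  f(f(op(op(c, op(b, d)), d), op(c, b), op(c, b, d)), op(f(d, c, c), c, h(c, d), d, c, h(b, b), b), op(d, op(b, h(d, d))))  →  f(f(op(b, c, d, d), op(b, c), op(b, c, d)), op(b, c, c, d, f(d, c, c), h(b, b), h(c, d)), op(b, d, h(d, d)))
  Sort arguments:  op(f(f(op(b, c, d, d), op(b, c), op(b, c, d)), op(b, c, c, d, f(d, c, c), h(b, b), h(c, d)), op(b, d, h(d, d))), f(h(c, b), op(b, b, c, d), f(b, c, d)), f(h(d, d), h(d, c), f(c, b, d)), h(op(d, d), f(b, b, b)), h(op(d, d), op(d, d)))
Right:  op(f(f(op(op(d, b), op(c, d)), op(c, b), op(op(d, b), c)), op(b, h(c, d), d, h(b, b), c, op(c, f(d, c, c))), op(h(d, d), op(d, b))), f(h(c, b), op(b, d, c, b), f(b, c, d)), h(op(d, d), op(d, d)), h(op(d, d), f(b, b, b)), f(h(d, d), f(c, b, d), h(d, c)))
  Inside:  f(f(op(op(d, b), op(c, d)), op(c, b), op(op(d, b), c)), op(b, h(c, d), d, h(b, b), c, op(c, f(d, c, c))), op(h(d, d), op(d, b)))  →  f(f(op(b, c, d, d), op(b, c), op(b, c, d)), op(b, c, c, d, f(d, c, c), h(b, b), h(c, d)), op(b, d, h(d, d)))
  Inside:  f(h(c, b), op(b, d, c, b), f(b, c, d))  →  f(h(c, b), op(b, b, c, d), f(b, c, d))
  Sort arguments:  op(f(f(op(b, c, d, d), op(b, c), op(b, c, d)), op(b, c, c, d, f(d, c, c), h(b, b), h(c, d)), op(b, d, h(d, d))), f(h(c, b), op(b, b, c, d), f(b, c, d)), f(h(d, d), f(c, b, d), h(d, c)), h(op(d, d), f(b, b, b)), h(op(d, d), op(d, d)))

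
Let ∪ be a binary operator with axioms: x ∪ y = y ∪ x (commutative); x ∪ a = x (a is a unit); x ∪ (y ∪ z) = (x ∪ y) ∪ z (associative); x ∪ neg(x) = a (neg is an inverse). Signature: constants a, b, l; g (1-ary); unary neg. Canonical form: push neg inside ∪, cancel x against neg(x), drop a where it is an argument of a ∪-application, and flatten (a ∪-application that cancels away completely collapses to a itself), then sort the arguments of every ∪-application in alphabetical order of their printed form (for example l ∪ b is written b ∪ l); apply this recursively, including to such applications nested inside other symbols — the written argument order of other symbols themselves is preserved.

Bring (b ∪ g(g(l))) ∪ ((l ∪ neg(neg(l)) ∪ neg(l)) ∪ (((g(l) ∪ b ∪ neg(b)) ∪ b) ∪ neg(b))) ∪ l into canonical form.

Answer: b ∪ g(g(l)) ∪ g(l) ∪ l ∪ l

Derivation:
Push neg inside:  distribute neg over ∪ and collapse double neg
Collect terms:  b ∪ g(g(l)) ∪ l ∪ l ∪ g(l)
Order the arguments:  b ∪ g(g(l)) ∪ g(l) ∪ l ∪ l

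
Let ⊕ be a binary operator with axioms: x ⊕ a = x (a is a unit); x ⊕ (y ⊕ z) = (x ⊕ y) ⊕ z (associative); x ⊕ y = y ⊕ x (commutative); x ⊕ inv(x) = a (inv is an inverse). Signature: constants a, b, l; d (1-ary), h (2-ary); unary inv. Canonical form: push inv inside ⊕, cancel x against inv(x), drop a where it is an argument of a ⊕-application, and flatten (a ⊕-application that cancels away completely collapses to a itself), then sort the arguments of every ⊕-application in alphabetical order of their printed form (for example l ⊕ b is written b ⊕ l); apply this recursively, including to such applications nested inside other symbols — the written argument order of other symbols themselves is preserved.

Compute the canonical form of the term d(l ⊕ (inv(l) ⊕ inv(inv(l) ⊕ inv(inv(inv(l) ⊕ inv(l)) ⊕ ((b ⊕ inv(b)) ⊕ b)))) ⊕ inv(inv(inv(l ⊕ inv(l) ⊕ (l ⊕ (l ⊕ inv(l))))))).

Answer: d(b ⊕ l ⊕ l)

Derivation:
Focus inside:  l ⊕ (inv(l) ⊕ inv(inv(l) ⊕ inv(inv(inv(l) ⊕ inv(l)) ⊕ ((b ⊕ inv(b)) ⊕ b)))) ⊕ inv(inv(inv(l ⊕ inv(l) ⊕ (l ⊕ (l ⊕ inv(l))))))
Push inv inside:  distribute inv over ⊕ and collapse double inv
Collect:  l ⊕ l ⊕ b
Order the arguments:  b ⊕ l ⊕ l
Reassemble:  d(b ⊕ l ⊕ l)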